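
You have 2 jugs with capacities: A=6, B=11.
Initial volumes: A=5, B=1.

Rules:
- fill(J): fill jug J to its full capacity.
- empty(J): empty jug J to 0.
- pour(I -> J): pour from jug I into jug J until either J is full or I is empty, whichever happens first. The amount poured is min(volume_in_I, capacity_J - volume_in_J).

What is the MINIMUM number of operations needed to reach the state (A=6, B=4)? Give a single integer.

BFS from (A=5, B=1). One shortest path:
  1. fill(B) -> (A=5 B=11)
  2. pour(B -> A) -> (A=6 B=10)
  3. empty(A) -> (A=0 B=10)
  4. pour(B -> A) -> (A=6 B=4)
Reached target in 4 moves.

Answer: 4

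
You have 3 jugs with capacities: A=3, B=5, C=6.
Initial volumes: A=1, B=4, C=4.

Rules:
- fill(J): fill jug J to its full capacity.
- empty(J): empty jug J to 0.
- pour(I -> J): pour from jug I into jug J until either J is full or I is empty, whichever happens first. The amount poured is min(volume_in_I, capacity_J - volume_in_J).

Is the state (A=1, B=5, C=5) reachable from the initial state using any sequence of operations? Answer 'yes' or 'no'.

BFS from (A=1, B=4, C=4):
  1. fill(C) -> (A=1 B=4 C=6)
  2. pour(C -> B) -> (A=1 B=5 C=5)
Target reached → yes.

Answer: yes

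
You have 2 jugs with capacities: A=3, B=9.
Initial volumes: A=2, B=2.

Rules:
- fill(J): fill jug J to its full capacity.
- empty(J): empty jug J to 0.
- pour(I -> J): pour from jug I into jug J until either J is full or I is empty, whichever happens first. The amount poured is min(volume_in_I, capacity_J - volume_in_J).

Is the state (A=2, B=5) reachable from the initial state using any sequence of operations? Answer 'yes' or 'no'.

BFS explored all 25 reachable states.
Reachable set includes: (0,0), (0,1), (0,2), (0,3), (0,4), (0,5), (0,6), (0,7), (0,8), (0,9), (1,0), (1,9) ...
Target (A=2, B=5) not in reachable set → no.

Answer: no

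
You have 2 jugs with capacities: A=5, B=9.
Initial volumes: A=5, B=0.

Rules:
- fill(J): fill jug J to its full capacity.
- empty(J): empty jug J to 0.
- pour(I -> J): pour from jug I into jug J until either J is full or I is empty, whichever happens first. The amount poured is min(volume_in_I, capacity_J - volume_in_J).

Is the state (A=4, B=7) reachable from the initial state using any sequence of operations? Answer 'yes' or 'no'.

BFS explored all 28 reachable states.
Reachable set includes: (0,0), (0,1), (0,2), (0,3), (0,4), (0,5), (0,6), (0,7), (0,8), (0,9), (1,0), (1,9) ...
Target (A=4, B=7) not in reachable set → no.

Answer: no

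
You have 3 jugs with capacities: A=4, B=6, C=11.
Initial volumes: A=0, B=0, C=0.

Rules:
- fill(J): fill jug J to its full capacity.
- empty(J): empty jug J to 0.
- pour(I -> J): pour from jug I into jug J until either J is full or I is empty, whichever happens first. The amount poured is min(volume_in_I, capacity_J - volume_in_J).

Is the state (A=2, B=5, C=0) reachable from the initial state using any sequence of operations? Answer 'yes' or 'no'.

Answer: yes

Derivation:
BFS from (A=0, B=0, C=0):
  1. fill(C) -> (A=0 B=0 C=11)
  2. pour(C -> B) -> (A=0 B=6 C=5)
  3. pour(B -> A) -> (A=4 B=2 C=5)
  4. empty(A) -> (A=0 B=2 C=5)
  5. pour(B -> A) -> (A=2 B=0 C=5)
  6. pour(C -> B) -> (A=2 B=5 C=0)
Target reached → yes.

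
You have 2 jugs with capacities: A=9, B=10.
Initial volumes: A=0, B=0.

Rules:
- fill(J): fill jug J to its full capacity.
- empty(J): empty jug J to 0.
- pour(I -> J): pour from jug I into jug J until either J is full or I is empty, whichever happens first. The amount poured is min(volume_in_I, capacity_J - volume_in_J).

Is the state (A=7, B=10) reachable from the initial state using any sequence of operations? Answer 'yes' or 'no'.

BFS from (A=0, B=0):
  1. fill(A) -> (A=9 B=0)
  2. pour(A -> B) -> (A=0 B=9)
  3. fill(A) -> (A=9 B=9)
  4. pour(A -> B) -> (A=8 B=10)
  5. empty(B) -> (A=8 B=0)
  6. pour(A -> B) -> (A=0 B=8)
  7. fill(A) -> (A=9 B=8)
  8. pour(A -> B) -> (A=7 B=10)
Target reached → yes.

Answer: yes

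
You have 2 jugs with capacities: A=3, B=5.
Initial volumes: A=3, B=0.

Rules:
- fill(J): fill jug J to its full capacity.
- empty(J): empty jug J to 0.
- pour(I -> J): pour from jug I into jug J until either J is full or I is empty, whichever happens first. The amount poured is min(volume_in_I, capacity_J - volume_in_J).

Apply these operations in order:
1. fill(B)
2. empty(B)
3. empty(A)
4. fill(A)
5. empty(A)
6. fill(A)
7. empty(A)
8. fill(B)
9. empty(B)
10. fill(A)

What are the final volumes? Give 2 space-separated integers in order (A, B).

Step 1: fill(B) -> (A=3 B=5)
Step 2: empty(B) -> (A=3 B=0)
Step 3: empty(A) -> (A=0 B=0)
Step 4: fill(A) -> (A=3 B=0)
Step 5: empty(A) -> (A=0 B=0)
Step 6: fill(A) -> (A=3 B=0)
Step 7: empty(A) -> (A=0 B=0)
Step 8: fill(B) -> (A=0 B=5)
Step 9: empty(B) -> (A=0 B=0)
Step 10: fill(A) -> (A=3 B=0)

Answer: 3 0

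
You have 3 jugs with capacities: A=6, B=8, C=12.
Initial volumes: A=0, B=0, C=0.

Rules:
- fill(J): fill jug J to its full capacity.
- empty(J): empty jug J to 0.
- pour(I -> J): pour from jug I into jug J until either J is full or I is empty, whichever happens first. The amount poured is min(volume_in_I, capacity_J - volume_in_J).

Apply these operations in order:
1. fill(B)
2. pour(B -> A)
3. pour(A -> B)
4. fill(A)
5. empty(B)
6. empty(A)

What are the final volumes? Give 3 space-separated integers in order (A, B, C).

Answer: 0 0 0

Derivation:
Step 1: fill(B) -> (A=0 B=8 C=0)
Step 2: pour(B -> A) -> (A=6 B=2 C=0)
Step 3: pour(A -> B) -> (A=0 B=8 C=0)
Step 4: fill(A) -> (A=6 B=8 C=0)
Step 5: empty(B) -> (A=6 B=0 C=0)
Step 6: empty(A) -> (A=0 B=0 C=0)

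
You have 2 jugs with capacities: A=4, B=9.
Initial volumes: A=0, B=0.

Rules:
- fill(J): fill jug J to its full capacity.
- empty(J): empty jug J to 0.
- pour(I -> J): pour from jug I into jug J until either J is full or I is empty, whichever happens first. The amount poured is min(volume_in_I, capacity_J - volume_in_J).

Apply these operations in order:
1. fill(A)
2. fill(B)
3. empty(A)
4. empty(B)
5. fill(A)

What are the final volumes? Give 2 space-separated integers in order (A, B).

Answer: 4 0

Derivation:
Step 1: fill(A) -> (A=4 B=0)
Step 2: fill(B) -> (A=4 B=9)
Step 3: empty(A) -> (A=0 B=9)
Step 4: empty(B) -> (A=0 B=0)
Step 5: fill(A) -> (A=4 B=0)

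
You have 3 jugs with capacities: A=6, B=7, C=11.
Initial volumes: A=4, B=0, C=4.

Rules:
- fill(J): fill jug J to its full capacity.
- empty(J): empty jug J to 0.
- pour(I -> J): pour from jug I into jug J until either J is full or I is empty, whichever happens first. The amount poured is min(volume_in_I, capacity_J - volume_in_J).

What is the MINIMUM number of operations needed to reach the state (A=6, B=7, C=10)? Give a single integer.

Answer: 4

Derivation:
BFS from (A=4, B=0, C=4). One shortest path:
  1. fill(A) -> (A=6 B=0 C=4)
  2. fill(B) -> (A=6 B=7 C=4)
  3. pour(A -> C) -> (A=0 B=7 C=10)
  4. fill(A) -> (A=6 B=7 C=10)
Reached target in 4 moves.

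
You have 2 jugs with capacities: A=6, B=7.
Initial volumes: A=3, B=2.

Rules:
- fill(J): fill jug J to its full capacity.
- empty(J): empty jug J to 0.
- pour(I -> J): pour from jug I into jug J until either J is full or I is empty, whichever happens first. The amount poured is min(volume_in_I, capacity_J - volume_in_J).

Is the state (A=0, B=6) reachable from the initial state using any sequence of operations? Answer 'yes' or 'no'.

Answer: yes

Derivation:
BFS from (A=3, B=2):
  1. fill(A) -> (A=6 B=2)
  2. empty(B) -> (A=6 B=0)
  3. pour(A -> B) -> (A=0 B=6)
Target reached → yes.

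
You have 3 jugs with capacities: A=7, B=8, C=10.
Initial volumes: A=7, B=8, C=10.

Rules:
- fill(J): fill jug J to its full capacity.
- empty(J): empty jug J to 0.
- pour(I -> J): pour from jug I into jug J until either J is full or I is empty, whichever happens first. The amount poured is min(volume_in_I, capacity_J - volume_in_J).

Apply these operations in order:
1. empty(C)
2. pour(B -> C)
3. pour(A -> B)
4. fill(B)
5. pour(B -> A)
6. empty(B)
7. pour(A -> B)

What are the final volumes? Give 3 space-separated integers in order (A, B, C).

Step 1: empty(C) -> (A=7 B=8 C=0)
Step 2: pour(B -> C) -> (A=7 B=0 C=8)
Step 3: pour(A -> B) -> (A=0 B=7 C=8)
Step 4: fill(B) -> (A=0 B=8 C=8)
Step 5: pour(B -> A) -> (A=7 B=1 C=8)
Step 6: empty(B) -> (A=7 B=0 C=8)
Step 7: pour(A -> B) -> (A=0 B=7 C=8)

Answer: 0 7 8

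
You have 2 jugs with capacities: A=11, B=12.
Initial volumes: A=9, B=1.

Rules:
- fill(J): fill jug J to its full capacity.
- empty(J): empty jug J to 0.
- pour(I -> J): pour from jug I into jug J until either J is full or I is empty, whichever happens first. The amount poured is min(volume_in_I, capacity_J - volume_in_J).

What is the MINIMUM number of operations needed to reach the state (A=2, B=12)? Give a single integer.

BFS from (A=9, B=1). One shortest path:
  1. empty(A) -> (A=0 B=1)
  2. pour(B -> A) -> (A=1 B=0)
  3. fill(B) -> (A=1 B=12)
  4. pour(B -> A) -> (A=11 B=2)
  5. empty(A) -> (A=0 B=2)
  6. pour(B -> A) -> (A=2 B=0)
  7. fill(B) -> (A=2 B=12)
Reached target in 7 moves.

Answer: 7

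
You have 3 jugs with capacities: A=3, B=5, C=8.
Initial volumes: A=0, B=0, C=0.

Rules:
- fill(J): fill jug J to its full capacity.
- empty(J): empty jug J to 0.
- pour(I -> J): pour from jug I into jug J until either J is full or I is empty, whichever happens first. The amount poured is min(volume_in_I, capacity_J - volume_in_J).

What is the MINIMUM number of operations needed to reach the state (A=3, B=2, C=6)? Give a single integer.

Answer: 5

Derivation:
BFS from (A=0, B=0, C=0). One shortest path:
  1. fill(A) -> (A=3 B=0 C=0)
  2. fill(C) -> (A=3 B=0 C=8)
  3. pour(A -> B) -> (A=0 B=3 C=8)
  4. pour(C -> B) -> (A=0 B=5 C=6)
  5. pour(B -> A) -> (A=3 B=2 C=6)
Reached target in 5 moves.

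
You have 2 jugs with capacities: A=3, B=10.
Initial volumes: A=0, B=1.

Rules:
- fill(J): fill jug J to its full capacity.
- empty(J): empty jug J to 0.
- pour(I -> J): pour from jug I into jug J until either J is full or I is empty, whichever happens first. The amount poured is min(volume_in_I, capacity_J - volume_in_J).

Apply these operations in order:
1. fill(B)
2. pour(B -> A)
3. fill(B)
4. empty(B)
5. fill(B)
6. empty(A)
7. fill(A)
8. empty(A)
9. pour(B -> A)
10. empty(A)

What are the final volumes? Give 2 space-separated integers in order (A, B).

Answer: 0 7

Derivation:
Step 1: fill(B) -> (A=0 B=10)
Step 2: pour(B -> A) -> (A=3 B=7)
Step 3: fill(B) -> (A=3 B=10)
Step 4: empty(B) -> (A=3 B=0)
Step 5: fill(B) -> (A=3 B=10)
Step 6: empty(A) -> (A=0 B=10)
Step 7: fill(A) -> (A=3 B=10)
Step 8: empty(A) -> (A=0 B=10)
Step 9: pour(B -> A) -> (A=3 B=7)
Step 10: empty(A) -> (A=0 B=7)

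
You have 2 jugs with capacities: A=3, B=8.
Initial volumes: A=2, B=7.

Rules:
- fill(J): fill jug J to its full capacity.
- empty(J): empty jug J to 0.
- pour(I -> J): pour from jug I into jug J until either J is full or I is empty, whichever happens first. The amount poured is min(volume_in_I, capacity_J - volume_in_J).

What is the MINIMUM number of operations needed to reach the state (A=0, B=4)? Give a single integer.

BFS from (A=2, B=7). One shortest path:
  1. empty(A) -> (A=0 B=7)
  2. pour(B -> A) -> (A=3 B=4)
  3. empty(A) -> (A=0 B=4)
Reached target in 3 moves.

Answer: 3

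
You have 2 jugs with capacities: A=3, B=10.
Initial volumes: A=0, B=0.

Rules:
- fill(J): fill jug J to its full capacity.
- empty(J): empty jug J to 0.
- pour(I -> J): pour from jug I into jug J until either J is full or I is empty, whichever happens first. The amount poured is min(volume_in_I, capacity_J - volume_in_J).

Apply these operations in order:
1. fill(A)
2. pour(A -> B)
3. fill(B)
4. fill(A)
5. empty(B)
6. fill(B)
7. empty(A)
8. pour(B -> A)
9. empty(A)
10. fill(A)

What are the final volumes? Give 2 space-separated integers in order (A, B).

Step 1: fill(A) -> (A=3 B=0)
Step 2: pour(A -> B) -> (A=0 B=3)
Step 3: fill(B) -> (A=0 B=10)
Step 4: fill(A) -> (A=3 B=10)
Step 5: empty(B) -> (A=3 B=0)
Step 6: fill(B) -> (A=3 B=10)
Step 7: empty(A) -> (A=0 B=10)
Step 8: pour(B -> A) -> (A=3 B=7)
Step 9: empty(A) -> (A=0 B=7)
Step 10: fill(A) -> (A=3 B=7)

Answer: 3 7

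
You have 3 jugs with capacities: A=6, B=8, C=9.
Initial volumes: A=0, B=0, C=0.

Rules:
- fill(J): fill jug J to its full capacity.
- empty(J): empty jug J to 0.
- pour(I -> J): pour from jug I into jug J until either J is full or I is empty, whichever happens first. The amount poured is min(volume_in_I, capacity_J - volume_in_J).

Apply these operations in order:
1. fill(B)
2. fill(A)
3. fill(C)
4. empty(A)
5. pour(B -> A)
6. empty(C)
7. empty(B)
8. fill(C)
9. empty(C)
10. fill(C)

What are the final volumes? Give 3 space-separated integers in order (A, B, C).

Step 1: fill(B) -> (A=0 B=8 C=0)
Step 2: fill(A) -> (A=6 B=8 C=0)
Step 3: fill(C) -> (A=6 B=8 C=9)
Step 4: empty(A) -> (A=0 B=8 C=9)
Step 5: pour(B -> A) -> (A=6 B=2 C=9)
Step 6: empty(C) -> (A=6 B=2 C=0)
Step 7: empty(B) -> (A=6 B=0 C=0)
Step 8: fill(C) -> (A=6 B=0 C=9)
Step 9: empty(C) -> (A=6 B=0 C=0)
Step 10: fill(C) -> (A=6 B=0 C=9)

Answer: 6 0 9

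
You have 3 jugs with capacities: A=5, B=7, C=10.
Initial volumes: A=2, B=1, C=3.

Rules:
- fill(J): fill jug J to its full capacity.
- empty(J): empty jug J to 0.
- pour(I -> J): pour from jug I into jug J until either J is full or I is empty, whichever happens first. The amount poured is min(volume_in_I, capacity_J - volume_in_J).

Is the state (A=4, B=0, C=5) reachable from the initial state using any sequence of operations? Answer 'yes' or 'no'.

BFS from (A=2, B=1, C=3):
  1. fill(A) -> (A=5 B=1 C=3)
  2. pour(C -> B) -> (A=5 B=4 C=0)
  3. pour(A -> C) -> (A=0 B=4 C=5)
  4. pour(B -> A) -> (A=4 B=0 C=5)
Target reached → yes.

Answer: yes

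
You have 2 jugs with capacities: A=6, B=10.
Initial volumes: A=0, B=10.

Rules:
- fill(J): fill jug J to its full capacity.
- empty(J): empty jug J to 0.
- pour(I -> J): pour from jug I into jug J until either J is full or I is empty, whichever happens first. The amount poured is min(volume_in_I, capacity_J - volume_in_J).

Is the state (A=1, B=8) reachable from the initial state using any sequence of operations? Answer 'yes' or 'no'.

Answer: no

Derivation:
BFS explored all 16 reachable states.
Reachable set includes: (0,0), (0,2), (0,4), (0,6), (0,8), (0,10), (2,0), (2,10), (4,0), (4,10), (6,0), (6,2) ...
Target (A=1, B=8) not in reachable set → no.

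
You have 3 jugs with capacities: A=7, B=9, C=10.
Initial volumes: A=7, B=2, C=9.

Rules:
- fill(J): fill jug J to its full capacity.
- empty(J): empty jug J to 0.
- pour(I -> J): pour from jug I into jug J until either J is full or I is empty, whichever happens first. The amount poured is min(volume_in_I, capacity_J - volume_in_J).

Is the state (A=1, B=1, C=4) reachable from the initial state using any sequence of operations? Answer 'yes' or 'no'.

Answer: no

Derivation:
BFS explored all 448 reachable states.
Reachable set includes: (0,0,0), (0,0,1), (0,0,2), (0,0,3), (0,0,4), (0,0,5), (0,0,6), (0,0,7), (0,0,8), (0,0,9), (0,0,10), (0,1,0) ...
Target (A=1, B=1, C=4) not in reachable set → no.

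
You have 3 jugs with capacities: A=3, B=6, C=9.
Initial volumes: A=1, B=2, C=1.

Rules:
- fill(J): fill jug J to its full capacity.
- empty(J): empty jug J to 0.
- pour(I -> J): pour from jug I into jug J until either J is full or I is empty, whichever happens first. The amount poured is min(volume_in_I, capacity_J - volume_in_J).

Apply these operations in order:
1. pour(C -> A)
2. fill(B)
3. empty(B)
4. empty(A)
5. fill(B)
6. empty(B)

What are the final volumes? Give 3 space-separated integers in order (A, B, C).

Step 1: pour(C -> A) -> (A=2 B=2 C=0)
Step 2: fill(B) -> (A=2 B=6 C=0)
Step 3: empty(B) -> (A=2 B=0 C=0)
Step 4: empty(A) -> (A=0 B=0 C=0)
Step 5: fill(B) -> (A=0 B=6 C=0)
Step 6: empty(B) -> (A=0 B=0 C=0)

Answer: 0 0 0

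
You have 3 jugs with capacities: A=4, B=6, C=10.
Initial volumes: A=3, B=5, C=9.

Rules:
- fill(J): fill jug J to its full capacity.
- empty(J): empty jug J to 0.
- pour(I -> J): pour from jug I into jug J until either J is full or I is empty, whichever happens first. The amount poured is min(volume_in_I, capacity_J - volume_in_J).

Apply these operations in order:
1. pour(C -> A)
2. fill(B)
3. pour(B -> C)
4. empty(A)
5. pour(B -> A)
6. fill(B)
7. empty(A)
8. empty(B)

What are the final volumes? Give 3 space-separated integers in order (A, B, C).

Step 1: pour(C -> A) -> (A=4 B=5 C=8)
Step 2: fill(B) -> (A=4 B=6 C=8)
Step 3: pour(B -> C) -> (A=4 B=4 C=10)
Step 4: empty(A) -> (A=0 B=4 C=10)
Step 5: pour(B -> A) -> (A=4 B=0 C=10)
Step 6: fill(B) -> (A=4 B=6 C=10)
Step 7: empty(A) -> (A=0 B=6 C=10)
Step 8: empty(B) -> (A=0 B=0 C=10)

Answer: 0 0 10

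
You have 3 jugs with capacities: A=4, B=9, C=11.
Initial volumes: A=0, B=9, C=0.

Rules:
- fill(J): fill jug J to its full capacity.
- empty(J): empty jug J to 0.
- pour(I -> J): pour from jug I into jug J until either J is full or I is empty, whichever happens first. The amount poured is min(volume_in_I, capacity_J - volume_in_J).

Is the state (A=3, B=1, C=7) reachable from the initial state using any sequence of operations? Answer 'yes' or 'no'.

BFS explored all 360 reachable states.
Reachable set includes: (0,0,0), (0,0,1), (0,0,2), (0,0,3), (0,0,4), (0,0,5), (0,0,6), (0,0,7), (0,0,8), (0,0,9), (0,0,10), (0,0,11) ...
Target (A=3, B=1, C=7) not in reachable set → no.

Answer: no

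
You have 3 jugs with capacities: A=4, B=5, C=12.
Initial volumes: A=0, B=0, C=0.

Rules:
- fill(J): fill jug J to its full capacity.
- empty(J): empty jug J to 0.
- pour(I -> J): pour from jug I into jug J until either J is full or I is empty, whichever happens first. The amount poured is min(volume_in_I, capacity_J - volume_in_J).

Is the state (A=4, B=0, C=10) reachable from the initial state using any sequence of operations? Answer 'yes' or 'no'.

BFS from (A=0, B=0, C=0):
  1. fill(A) -> (A=4 B=0 C=0)
  2. fill(B) -> (A=4 B=5 C=0)
  3. pour(B -> C) -> (A=4 B=0 C=5)
  4. fill(B) -> (A=4 B=5 C=5)
  5. pour(B -> C) -> (A=4 B=0 C=10)
Target reached → yes.

Answer: yes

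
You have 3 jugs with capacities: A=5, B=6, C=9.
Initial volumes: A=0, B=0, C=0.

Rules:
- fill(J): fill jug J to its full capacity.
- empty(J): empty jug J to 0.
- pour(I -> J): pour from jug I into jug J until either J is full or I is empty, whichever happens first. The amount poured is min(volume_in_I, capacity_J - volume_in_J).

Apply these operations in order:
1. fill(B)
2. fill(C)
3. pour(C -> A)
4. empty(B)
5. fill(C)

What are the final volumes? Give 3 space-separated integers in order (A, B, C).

Answer: 5 0 9

Derivation:
Step 1: fill(B) -> (A=0 B=6 C=0)
Step 2: fill(C) -> (A=0 B=6 C=9)
Step 3: pour(C -> A) -> (A=5 B=6 C=4)
Step 4: empty(B) -> (A=5 B=0 C=4)
Step 5: fill(C) -> (A=5 B=0 C=9)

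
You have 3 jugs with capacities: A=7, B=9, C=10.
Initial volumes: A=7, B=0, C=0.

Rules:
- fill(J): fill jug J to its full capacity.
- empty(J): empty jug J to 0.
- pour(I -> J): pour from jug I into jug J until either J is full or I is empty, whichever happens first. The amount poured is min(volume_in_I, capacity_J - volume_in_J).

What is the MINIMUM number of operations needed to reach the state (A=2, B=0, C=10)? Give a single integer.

Answer: 6

Derivation:
BFS from (A=7, B=0, C=0). One shortest path:
  1. empty(A) -> (A=0 B=0 C=0)
  2. fill(B) -> (A=0 B=9 C=0)
  3. fill(C) -> (A=0 B=9 C=10)
  4. pour(B -> A) -> (A=7 B=2 C=10)
  5. empty(A) -> (A=0 B=2 C=10)
  6. pour(B -> A) -> (A=2 B=0 C=10)
Reached target in 6 moves.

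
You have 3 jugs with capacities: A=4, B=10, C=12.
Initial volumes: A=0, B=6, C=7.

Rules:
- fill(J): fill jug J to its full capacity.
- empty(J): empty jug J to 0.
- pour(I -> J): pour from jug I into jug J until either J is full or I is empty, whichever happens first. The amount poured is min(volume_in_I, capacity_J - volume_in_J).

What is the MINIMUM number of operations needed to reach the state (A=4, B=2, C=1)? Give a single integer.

Answer: 7

Derivation:
BFS from (A=0, B=6, C=7). One shortest path:
  1. fill(A) -> (A=4 B=6 C=7)
  2. empty(B) -> (A=4 B=0 C=7)
  3. pour(A -> B) -> (A=0 B=4 C=7)
  4. pour(C -> B) -> (A=0 B=10 C=1)
  5. pour(B -> A) -> (A=4 B=6 C=1)
  6. empty(A) -> (A=0 B=6 C=1)
  7. pour(B -> A) -> (A=4 B=2 C=1)
Reached target in 7 moves.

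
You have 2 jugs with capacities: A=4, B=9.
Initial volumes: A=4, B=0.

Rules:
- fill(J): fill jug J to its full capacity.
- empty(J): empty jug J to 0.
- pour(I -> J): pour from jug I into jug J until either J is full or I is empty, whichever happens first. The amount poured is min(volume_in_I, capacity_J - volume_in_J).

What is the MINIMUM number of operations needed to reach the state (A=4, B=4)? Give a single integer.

Answer: 2

Derivation:
BFS from (A=4, B=0). One shortest path:
  1. pour(A -> B) -> (A=0 B=4)
  2. fill(A) -> (A=4 B=4)
Reached target in 2 moves.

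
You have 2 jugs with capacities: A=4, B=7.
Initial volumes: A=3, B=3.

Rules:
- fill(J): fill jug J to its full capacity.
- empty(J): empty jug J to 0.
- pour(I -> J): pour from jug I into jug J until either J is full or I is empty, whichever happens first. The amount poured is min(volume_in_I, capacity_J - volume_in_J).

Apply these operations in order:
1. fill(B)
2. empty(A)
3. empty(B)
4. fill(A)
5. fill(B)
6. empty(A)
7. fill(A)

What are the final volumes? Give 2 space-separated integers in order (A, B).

Answer: 4 7

Derivation:
Step 1: fill(B) -> (A=3 B=7)
Step 2: empty(A) -> (A=0 B=7)
Step 3: empty(B) -> (A=0 B=0)
Step 4: fill(A) -> (A=4 B=0)
Step 5: fill(B) -> (A=4 B=7)
Step 6: empty(A) -> (A=0 B=7)
Step 7: fill(A) -> (A=4 B=7)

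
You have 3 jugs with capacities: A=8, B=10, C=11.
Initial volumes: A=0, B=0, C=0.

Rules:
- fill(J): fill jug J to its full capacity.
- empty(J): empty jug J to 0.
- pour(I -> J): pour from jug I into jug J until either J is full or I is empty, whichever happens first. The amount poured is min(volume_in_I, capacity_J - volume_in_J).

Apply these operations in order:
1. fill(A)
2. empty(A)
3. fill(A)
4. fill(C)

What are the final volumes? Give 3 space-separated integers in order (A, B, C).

Answer: 8 0 11

Derivation:
Step 1: fill(A) -> (A=8 B=0 C=0)
Step 2: empty(A) -> (A=0 B=0 C=0)
Step 3: fill(A) -> (A=8 B=0 C=0)
Step 4: fill(C) -> (A=8 B=0 C=11)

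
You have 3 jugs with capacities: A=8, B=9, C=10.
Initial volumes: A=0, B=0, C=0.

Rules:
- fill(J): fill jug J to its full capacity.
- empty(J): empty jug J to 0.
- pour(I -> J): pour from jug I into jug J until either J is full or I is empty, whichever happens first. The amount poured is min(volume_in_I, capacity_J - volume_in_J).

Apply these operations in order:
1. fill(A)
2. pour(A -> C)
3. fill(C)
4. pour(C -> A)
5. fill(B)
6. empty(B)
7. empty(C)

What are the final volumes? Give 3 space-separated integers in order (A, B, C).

Answer: 8 0 0

Derivation:
Step 1: fill(A) -> (A=8 B=0 C=0)
Step 2: pour(A -> C) -> (A=0 B=0 C=8)
Step 3: fill(C) -> (A=0 B=0 C=10)
Step 4: pour(C -> A) -> (A=8 B=0 C=2)
Step 5: fill(B) -> (A=8 B=9 C=2)
Step 6: empty(B) -> (A=8 B=0 C=2)
Step 7: empty(C) -> (A=8 B=0 C=0)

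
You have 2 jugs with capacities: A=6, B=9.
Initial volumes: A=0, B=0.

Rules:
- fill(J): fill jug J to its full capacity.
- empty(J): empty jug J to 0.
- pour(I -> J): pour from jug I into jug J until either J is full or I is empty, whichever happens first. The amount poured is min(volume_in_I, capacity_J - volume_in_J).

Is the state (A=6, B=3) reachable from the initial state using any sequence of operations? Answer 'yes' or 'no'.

Answer: yes

Derivation:
BFS from (A=0, B=0):
  1. fill(B) -> (A=0 B=9)
  2. pour(B -> A) -> (A=6 B=3)
Target reached → yes.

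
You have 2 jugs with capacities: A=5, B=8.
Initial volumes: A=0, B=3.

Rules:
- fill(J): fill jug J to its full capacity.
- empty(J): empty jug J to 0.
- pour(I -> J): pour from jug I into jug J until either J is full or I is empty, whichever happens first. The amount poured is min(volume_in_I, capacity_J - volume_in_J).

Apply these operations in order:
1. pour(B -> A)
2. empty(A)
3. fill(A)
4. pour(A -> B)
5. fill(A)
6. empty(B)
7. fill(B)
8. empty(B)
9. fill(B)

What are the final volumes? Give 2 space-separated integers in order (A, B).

Step 1: pour(B -> A) -> (A=3 B=0)
Step 2: empty(A) -> (A=0 B=0)
Step 3: fill(A) -> (A=5 B=0)
Step 4: pour(A -> B) -> (A=0 B=5)
Step 5: fill(A) -> (A=5 B=5)
Step 6: empty(B) -> (A=5 B=0)
Step 7: fill(B) -> (A=5 B=8)
Step 8: empty(B) -> (A=5 B=0)
Step 9: fill(B) -> (A=5 B=8)

Answer: 5 8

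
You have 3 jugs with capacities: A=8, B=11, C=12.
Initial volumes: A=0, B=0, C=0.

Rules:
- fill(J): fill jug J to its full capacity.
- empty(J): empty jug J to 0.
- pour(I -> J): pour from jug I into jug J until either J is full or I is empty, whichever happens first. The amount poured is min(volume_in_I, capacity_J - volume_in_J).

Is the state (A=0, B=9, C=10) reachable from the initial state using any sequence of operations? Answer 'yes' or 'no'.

BFS from (A=0, B=0, C=0):
  1. fill(C) -> (A=0 B=0 C=12)
  2. pour(C -> B) -> (A=0 B=11 C=1)
  3. pour(C -> A) -> (A=1 B=11 C=0)
  4. pour(B -> C) -> (A=1 B=0 C=11)
  5. fill(B) -> (A=1 B=11 C=11)
  6. pour(B -> C) -> (A=1 B=10 C=12)
  7. empty(C) -> (A=1 B=10 C=0)
  8. pour(B -> C) -> (A=1 B=0 C=10)
  9. pour(A -> B) -> (A=0 B=1 C=10)
  10. fill(A) -> (A=8 B=1 C=10)
  11. pour(A -> B) -> (A=0 B=9 C=10)
Target reached → yes.

Answer: yes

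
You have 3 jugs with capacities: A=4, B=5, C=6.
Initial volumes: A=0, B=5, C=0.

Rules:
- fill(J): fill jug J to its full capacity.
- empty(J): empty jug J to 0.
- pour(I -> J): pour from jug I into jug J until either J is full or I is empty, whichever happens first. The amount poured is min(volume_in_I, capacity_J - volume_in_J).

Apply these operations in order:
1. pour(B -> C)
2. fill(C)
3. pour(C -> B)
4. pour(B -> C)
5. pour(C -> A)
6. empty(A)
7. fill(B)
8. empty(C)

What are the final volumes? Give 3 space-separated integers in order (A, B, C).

Step 1: pour(B -> C) -> (A=0 B=0 C=5)
Step 2: fill(C) -> (A=0 B=0 C=6)
Step 3: pour(C -> B) -> (A=0 B=5 C=1)
Step 4: pour(B -> C) -> (A=0 B=0 C=6)
Step 5: pour(C -> A) -> (A=4 B=0 C=2)
Step 6: empty(A) -> (A=0 B=0 C=2)
Step 7: fill(B) -> (A=0 B=5 C=2)
Step 8: empty(C) -> (A=0 B=5 C=0)

Answer: 0 5 0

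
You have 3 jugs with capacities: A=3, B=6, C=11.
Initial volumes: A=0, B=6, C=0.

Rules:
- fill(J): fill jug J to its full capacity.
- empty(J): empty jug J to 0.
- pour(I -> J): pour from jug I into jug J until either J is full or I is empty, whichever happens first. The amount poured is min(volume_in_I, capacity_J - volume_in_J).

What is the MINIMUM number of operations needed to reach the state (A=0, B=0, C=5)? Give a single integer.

Answer: 4

Derivation:
BFS from (A=0, B=6, C=0). One shortest path:
  1. empty(B) -> (A=0 B=0 C=0)
  2. fill(C) -> (A=0 B=0 C=11)
  3. pour(C -> B) -> (A=0 B=6 C=5)
  4. empty(B) -> (A=0 B=0 C=5)
Reached target in 4 moves.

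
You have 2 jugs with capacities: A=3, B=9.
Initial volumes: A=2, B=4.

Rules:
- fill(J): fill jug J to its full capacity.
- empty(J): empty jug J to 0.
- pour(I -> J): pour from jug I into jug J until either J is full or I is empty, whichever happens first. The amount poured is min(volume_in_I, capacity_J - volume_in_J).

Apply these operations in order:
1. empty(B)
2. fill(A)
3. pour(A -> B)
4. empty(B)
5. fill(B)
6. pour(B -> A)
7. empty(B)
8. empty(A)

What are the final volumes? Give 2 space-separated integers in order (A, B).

Answer: 0 0

Derivation:
Step 1: empty(B) -> (A=2 B=0)
Step 2: fill(A) -> (A=3 B=0)
Step 3: pour(A -> B) -> (A=0 B=3)
Step 4: empty(B) -> (A=0 B=0)
Step 5: fill(B) -> (A=0 B=9)
Step 6: pour(B -> A) -> (A=3 B=6)
Step 7: empty(B) -> (A=3 B=0)
Step 8: empty(A) -> (A=0 B=0)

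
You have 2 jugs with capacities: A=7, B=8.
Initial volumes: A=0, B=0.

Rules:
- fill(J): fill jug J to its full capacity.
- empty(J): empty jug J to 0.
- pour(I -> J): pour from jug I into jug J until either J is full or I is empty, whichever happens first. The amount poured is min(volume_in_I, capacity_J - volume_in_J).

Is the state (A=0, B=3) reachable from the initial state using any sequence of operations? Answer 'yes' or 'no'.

Answer: yes

Derivation:
BFS from (A=0, B=0):
  1. fill(B) -> (A=0 B=8)
  2. pour(B -> A) -> (A=7 B=1)
  3. empty(A) -> (A=0 B=1)
  4. pour(B -> A) -> (A=1 B=0)
  5. fill(B) -> (A=1 B=8)
  6. pour(B -> A) -> (A=7 B=2)
  7. empty(A) -> (A=0 B=2)
  8. pour(B -> A) -> (A=2 B=0)
  9. fill(B) -> (A=2 B=8)
  10. pour(B -> A) -> (A=7 B=3)
  11. empty(A) -> (A=0 B=3)
Target reached → yes.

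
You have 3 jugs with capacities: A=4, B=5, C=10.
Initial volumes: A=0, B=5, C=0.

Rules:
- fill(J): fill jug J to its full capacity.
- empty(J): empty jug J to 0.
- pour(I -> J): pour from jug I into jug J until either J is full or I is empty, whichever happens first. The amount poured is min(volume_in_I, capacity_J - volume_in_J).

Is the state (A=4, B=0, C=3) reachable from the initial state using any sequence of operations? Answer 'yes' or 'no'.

BFS from (A=0, B=5, C=0):
  1. fill(C) -> (A=0 B=5 C=10)
  2. pour(B -> A) -> (A=4 B=1 C=10)
  3. empty(A) -> (A=0 B=1 C=10)
  4. pour(B -> A) -> (A=1 B=0 C=10)
  5. pour(C -> A) -> (A=4 B=0 C=7)
  6. empty(A) -> (A=0 B=0 C=7)
  7. pour(C -> A) -> (A=4 B=0 C=3)
Target reached → yes.

Answer: yes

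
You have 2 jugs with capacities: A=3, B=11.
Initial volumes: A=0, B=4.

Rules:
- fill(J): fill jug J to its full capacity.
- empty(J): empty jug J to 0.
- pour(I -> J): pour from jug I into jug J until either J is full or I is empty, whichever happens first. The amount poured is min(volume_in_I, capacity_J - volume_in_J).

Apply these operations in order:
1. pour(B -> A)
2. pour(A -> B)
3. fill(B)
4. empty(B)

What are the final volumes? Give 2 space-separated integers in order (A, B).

Step 1: pour(B -> A) -> (A=3 B=1)
Step 2: pour(A -> B) -> (A=0 B=4)
Step 3: fill(B) -> (A=0 B=11)
Step 4: empty(B) -> (A=0 B=0)

Answer: 0 0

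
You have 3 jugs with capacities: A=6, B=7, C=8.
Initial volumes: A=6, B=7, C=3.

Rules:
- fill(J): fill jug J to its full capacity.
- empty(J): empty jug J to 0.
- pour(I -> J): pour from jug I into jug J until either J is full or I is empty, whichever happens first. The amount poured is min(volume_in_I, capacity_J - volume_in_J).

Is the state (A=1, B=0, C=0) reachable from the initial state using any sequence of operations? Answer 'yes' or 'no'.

Answer: yes

Derivation:
BFS from (A=6, B=7, C=3):
  1. empty(B) -> (A=6 B=0 C=3)
  2. pour(A -> C) -> (A=1 B=0 C=8)
  3. empty(C) -> (A=1 B=0 C=0)
Target reached → yes.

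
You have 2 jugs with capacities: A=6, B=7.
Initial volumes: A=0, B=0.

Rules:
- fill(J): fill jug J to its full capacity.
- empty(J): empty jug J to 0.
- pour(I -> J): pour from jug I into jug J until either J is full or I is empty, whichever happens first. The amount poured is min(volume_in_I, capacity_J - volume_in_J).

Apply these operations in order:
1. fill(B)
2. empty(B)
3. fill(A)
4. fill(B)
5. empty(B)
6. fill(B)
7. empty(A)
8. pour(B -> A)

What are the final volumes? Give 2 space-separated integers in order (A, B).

Step 1: fill(B) -> (A=0 B=7)
Step 2: empty(B) -> (A=0 B=0)
Step 3: fill(A) -> (A=6 B=0)
Step 4: fill(B) -> (A=6 B=7)
Step 5: empty(B) -> (A=6 B=0)
Step 6: fill(B) -> (A=6 B=7)
Step 7: empty(A) -> (A=0 B=7)
Step 8: pour(B -> A) -> (A=6 B=1)

Answer: 6 1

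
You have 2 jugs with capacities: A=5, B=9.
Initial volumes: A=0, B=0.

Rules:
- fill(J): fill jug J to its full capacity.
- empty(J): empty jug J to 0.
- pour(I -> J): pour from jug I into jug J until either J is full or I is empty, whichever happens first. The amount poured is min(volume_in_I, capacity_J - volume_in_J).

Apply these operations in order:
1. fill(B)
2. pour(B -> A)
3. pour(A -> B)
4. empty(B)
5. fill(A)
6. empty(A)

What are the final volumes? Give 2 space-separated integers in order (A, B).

Answer: 0 0

Derivation:
Step 1: fill(B) -> (A=0 B=9)
Step 2: pour(B -> A) -> (A=5 B=4)
Step 3: pour(A -> B) -> (A=0 B=9)
Step 4: empty(B) -> (A=0 B=0)
Step 5: fill(A) -> (A=5 B=0)
Step 6: empty(A) -> (A=0 B=0)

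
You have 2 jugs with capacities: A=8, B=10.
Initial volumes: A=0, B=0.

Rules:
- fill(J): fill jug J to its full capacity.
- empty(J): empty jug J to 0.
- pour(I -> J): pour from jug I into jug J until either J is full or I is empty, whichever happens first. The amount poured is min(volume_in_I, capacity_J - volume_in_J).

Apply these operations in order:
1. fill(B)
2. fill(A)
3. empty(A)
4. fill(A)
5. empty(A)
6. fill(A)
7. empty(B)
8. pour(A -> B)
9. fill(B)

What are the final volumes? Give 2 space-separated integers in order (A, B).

Answer: 0 10

Derivation:
Step 1: fill(B) -> (A=0 B=10)
Step 2: fill(A) -> (A=8 B=10)
Step 3: empty(A) -> (A=0 B=10)
Step 4: fill(A) -> (A=8 B=10)
Step 5: empty(A) -> (A=0 B=10)
Step 6: fill(A) -> (A=8 B=10)
Step 7: empty(B) -> (A=8 B=0)
Step 8: pour(A -> B) -> (A=0 B=8)
Step 9: fill(B) -> (A=0 B=10)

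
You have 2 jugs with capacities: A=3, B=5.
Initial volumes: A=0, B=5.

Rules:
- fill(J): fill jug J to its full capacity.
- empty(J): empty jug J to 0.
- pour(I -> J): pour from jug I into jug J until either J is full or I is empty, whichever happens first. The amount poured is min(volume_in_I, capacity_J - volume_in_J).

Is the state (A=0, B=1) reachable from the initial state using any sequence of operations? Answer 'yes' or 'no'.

BFS from (A=0, B=5):
  1. fill(A) -> (A=3 B=5)
  2. empty(B) -> (A=3 B=0)
  3. pour(A -> B) -> (A=0 B=3)
  4. fill(A) -> (A=3 B=3)
  5. pour(A -> B) -> (A=1 B=5)
  6. empty(B) -> (A=1 B=0)
  7. pour(A -> B) -> (A=0 B=1)
Target reached → yes.

Answer: yes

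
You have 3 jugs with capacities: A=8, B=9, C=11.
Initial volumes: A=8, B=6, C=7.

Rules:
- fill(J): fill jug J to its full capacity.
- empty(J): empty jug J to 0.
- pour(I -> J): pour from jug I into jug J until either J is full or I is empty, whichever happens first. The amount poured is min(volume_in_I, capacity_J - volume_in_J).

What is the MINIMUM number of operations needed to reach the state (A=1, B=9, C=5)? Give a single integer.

Answer: 7

Derivation:
BFS from (A=8, B=6, C=7). One shortest path:
  1. empty(C) -> (A=8 B=6 C=0)
  2. pour(A -> B) -> (A=5 B=9 C=0)
  3. pour(A -> C) -> (A=0 B=9 C=5)
  4. pour(B -> A) -> (A=8 B=1 C=5)
  5. empty(A) -> (A=0 B=1 C=5)
  6. pour(B -> A) -> (A=1 B=0 C=5)
  7. fill(B) -> (A=1 B=9 C=5)
Reached target in 7 moves.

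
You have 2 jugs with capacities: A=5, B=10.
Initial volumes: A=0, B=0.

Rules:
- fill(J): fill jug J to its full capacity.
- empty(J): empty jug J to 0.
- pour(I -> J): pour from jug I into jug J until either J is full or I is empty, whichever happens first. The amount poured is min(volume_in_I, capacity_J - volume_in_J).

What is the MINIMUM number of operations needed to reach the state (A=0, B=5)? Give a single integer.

BFS from (A=0, B=0). One shortest path:
  1. fill(A) -> (A=5 B=0)
  2. pour(A -> B) -> (A=0 B=5)
Reached target in 2 moves.

Answer: 2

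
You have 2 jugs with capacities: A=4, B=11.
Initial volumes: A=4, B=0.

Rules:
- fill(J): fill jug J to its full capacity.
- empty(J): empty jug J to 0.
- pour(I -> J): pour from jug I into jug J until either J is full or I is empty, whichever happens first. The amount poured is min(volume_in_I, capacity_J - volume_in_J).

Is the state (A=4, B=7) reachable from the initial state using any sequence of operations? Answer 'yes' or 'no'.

Answer: yes

Derivation:
BFS from (A=4, B=0):
  1. empty(A) -> (A=0 B=0)
  2. fill(B) -> (A=0 B=11)
  3. pour(B -> A) -> (A=4 B=7)
Target reached → yes.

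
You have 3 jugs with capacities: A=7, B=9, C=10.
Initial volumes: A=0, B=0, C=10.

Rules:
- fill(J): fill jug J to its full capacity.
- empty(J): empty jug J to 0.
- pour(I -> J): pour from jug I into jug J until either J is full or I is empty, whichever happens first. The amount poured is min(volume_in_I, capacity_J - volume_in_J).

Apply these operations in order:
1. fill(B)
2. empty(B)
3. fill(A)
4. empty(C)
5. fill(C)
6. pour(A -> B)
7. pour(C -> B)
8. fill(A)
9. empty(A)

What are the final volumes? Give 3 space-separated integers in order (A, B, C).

Answer: 0 9 8

Derivation:
Step 1: fill(B) -> (A=0 B=9 C=10)
Step 2: empty(B) -> (A=0 B=0 C=10)
Step 3: fill(A) -> (A=7 B=0 C=10)
Step 4: empty(C) -> (A=7 B=0 C=0)
Step 5: fill(C) -> (A=7 B=0 C=10)
Step 6: pour(A -> B) -> (A=0 B=7 C=10)
Step 7: pour(C -> B) -> (A=0 B=9 C=8)
Step 8: fill(A) -> (A=7 B=9 C=8)
Step 9: empty(A) -> (A=0 B=9 C=8)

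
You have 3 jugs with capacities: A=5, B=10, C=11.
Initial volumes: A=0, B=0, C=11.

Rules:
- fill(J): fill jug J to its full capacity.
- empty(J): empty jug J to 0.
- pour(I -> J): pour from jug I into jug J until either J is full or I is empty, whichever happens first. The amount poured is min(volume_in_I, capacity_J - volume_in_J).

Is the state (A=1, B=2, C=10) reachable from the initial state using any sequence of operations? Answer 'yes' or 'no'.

BFS explored all 432 reachable states.
Reachable set includes: (0,0,0), (0,0,1), (0,0,2), (0,0,3), (0,0,4), (0,0,5), (0,0,6), (0,0,7), (0,0,8), (0,0,9), (0,0,10), (0,0,11) ...
Target (A=1, B=2, C=10) not in reachable set → no.

Answer: no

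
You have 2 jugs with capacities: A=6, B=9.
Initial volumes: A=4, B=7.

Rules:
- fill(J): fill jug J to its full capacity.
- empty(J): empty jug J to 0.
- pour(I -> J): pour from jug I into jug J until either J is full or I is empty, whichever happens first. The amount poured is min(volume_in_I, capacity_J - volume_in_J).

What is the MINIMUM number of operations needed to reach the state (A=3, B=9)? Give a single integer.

BFS from (A=4, B=7). One shortest path:
  1. fill(A) -> (A=6 B=7)
  2. empty(B) -> (A=6 B=0)
  3. pour(A -> B) -> (A=0 B=6)
  4. fill(A) -> (A=6 B=6)
  5. pour(A -> B) -> (A=3 B=9)
Reached target in 5 moves.

Answer: 5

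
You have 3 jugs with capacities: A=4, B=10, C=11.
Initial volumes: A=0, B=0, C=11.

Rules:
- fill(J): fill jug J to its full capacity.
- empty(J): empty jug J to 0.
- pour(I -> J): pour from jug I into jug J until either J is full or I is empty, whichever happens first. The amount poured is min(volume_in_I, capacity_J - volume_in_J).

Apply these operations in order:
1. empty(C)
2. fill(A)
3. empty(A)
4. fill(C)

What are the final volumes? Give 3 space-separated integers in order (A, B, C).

Step 1: empty(C) -> (A=0 B=0 C=0)
Step 2: fill(A) -> (A=4 B=0 C=0)
Step 3: empty(A) -> (A=0 B=0 C=0)
Step 4: fill(C) -> (A=0 B=0 C=11)

Answer: 0 0 11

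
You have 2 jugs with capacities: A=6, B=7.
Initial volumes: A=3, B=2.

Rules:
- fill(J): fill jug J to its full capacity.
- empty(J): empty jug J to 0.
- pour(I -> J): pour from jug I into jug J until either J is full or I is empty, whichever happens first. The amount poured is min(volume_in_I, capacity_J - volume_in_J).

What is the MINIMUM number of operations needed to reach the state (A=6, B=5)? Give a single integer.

BFS from (A=3, B=2). One shortest path:
  1. pour(A -> B) -> (A=0 B=5)
  2. fill(A) -> (A=6 B=5)
Reached target in 2 moves.

Answer: 2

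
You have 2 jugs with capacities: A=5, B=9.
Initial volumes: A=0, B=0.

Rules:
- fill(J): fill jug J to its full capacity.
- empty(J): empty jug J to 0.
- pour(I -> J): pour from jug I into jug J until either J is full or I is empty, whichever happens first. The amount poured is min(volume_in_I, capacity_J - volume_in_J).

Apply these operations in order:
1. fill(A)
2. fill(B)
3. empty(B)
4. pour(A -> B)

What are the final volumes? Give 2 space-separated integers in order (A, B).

Step 1: fill(A) -> (A=5 B=0)
Step 2: fill(B) -> (A=5 B=9)
Step 3: empty(B) -> (A=5 B=0)
Step 4: pour(A -> B) -> (A=0 B=5)

Answer: 0 5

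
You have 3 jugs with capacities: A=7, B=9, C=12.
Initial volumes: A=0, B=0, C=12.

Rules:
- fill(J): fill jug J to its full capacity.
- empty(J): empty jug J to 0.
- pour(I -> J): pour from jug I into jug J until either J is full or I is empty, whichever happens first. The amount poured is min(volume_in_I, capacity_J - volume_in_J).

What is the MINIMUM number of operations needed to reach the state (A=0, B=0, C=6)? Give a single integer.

BFS from (A=0, B=0, C=12). One shortest path:
  1. pour(C -> B) -> (A=0 B=9 C=3)
  2. empty(B) -> (A=0 B=0 C=3)
  3. pour(C -> B) -> (A=0 B=3 C=0)
  4. fill(C) -> (A=0 B=3 C=12)
  5. pour(C -> B) -> (A=0 B=9 C=6)
  6. empty(B) -> (A=0 B=0 C=6)
Reached target in 6 moves.

Answer: 6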